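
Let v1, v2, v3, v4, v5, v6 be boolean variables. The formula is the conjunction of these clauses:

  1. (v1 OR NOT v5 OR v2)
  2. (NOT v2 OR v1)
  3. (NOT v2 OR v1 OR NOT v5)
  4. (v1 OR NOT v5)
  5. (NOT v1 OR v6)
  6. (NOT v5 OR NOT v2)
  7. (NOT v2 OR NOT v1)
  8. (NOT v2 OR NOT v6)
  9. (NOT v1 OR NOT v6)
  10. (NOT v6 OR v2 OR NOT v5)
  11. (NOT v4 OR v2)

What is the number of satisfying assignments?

4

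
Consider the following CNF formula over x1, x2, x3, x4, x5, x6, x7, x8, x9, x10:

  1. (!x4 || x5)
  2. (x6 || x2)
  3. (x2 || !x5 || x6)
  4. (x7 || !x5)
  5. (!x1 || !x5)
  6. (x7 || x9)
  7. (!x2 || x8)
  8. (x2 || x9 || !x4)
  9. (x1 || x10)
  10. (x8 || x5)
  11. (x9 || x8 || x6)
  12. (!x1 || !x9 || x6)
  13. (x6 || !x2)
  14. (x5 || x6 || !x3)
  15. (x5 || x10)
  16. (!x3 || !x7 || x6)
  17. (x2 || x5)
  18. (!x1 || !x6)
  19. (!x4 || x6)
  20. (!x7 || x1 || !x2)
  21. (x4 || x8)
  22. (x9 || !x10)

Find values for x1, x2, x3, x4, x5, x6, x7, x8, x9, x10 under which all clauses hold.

x1=F, x2=F, x3=T, x4=F, x5=T, x6=T, x7=T, x8=T, x9=T, x10=T

x8 occurs only positively in the remaining clauses — set x8 = True.
Set x1 = False and propagate.
  then x10 is forced to True.
  then x9 is forced to True.
The remaining clauses are satisfied by x2 = False, x3 = True, x4 = False, x5 = True, x6 = True, x7 = True.
Every clause has at least one true literal under this assignment.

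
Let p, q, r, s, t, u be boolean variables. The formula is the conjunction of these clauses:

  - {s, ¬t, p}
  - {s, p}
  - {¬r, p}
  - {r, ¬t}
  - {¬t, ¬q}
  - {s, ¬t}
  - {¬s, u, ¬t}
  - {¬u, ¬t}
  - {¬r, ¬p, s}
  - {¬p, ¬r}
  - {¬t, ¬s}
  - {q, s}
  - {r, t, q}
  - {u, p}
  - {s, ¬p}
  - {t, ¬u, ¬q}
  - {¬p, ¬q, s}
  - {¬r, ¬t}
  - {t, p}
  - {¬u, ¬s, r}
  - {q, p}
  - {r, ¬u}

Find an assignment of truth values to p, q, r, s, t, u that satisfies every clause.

p=1, q=1, r=0, s=1, t=0, u=0

Check each clause:
  1. {s, ¬t, p} — p is true.
  2. {s, p} — p is true.
  3. {p, ¬r} — p is true.
  4. {¬t, r} — ¬t is true.
  5. {¬q, ¬t} — ¬t is true.
  6. {s, ¬t} — ¬t is true.
  7. {u, ¬t, ¬s} — ¬t is true.
  8. {¬u, ¬t} — ¬u is true.
  9. {¬r, ¬p, s} — s is true.
  10. {¬r, ¬p} — ¬r is true.
  11. {¬t, ¬s} — ¬t is true.
  12. {s, q} — q is true.
  13. {q, t, r} — q is true.
  14. {p, u} — p is true.
  15. {¬p, s} — s is true.
  16. {¬u, t, ¬q} — ¬u is true.
  17. {¬q, ¬p, s} — s is true.
  18. {¬t, ¬r} — ¬t is true.
  19. {t, p} — p is true.
  20. {r, ¬u, ¬s} — ¬u is true.
  21. {p, q} — p is true.
  22. {¬u, r} — ¬u is true.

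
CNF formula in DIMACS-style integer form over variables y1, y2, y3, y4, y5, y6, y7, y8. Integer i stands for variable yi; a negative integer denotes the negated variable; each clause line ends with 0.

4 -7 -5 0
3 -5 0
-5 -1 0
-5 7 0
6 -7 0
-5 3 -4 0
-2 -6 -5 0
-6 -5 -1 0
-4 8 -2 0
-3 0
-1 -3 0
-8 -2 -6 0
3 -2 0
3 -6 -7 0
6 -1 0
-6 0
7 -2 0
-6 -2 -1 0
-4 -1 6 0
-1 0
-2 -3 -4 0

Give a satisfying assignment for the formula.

y1=0  y2=0  y3=0  y4=0  y5=0  y6=0  y7=0  y8=1

Check each clause:
  1. (y4 ∨ ¬y7 ∨ ¬y5) — ¬y7 is true.
  2. (¬y5 ∨ y3) — ¬y5 is true.
  3. (¬y5 ∨ ¬y1) — ¬y5 is true.
  4. (y7 ∨ ¬y5) — ¬y5 is true.
  5. (y6 ∨ ¬y7) — ¬y7 is true.
  6. (¬y4 ∨ ¬y5 ∨ y3) — ¬y4 is true.
  7. (¬y6 ∨ ¬y5 ∨ ¬y2) — ¬y6 is true.
  8. (¬y6 ∨ ¬y5 ∨ ¬y1) — ¬y6 is true.
  9. (y8 ∨ ¬y2 ∨ ¬y4) — y8 is true.
  10. (¬y3) — ¬y3 is true.
  11. (¬y3 ∨ ¬y1) — ¬y3 is true.
  12. (¬y8 ∨ ¬y6 ∨ ¬y2) — ¬y6 is true.
  13. (¬y2 ∨ y3) — ¬y2 is true.
  14. (y3 ∨ ¬y6 ∨ ¬y7) — ¬y7 is true.
  15. (y6 ∨ ¬y1) — ¬y1 is true.
  16. (¬y6) — ¬y6 is true.
  17. (y7 ∨ ¬y2) — ¬y2 is true.
  18. (¬y1 ∨ ¬y2 ∨ ¬y6) — ¬y6 is true.
  19. (¬y4 ∨ ¬y1 ∨ y6) — ¬y4 is true.
  20. (¬y1) — ¬y1 is true.
  21. (¬y3 ∨ ¬y2 ∨ ¬y4) — ¬y4 is true.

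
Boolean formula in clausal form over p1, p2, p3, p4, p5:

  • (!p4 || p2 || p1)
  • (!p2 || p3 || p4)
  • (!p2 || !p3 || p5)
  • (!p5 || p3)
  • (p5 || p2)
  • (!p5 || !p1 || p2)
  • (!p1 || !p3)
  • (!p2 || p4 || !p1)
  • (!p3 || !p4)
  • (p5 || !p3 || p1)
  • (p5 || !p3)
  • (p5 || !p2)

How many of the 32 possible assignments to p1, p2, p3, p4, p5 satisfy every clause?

The models are:
  p1=F p2=F p3=T p4=F p5=T
  p1=F p2=T p3=T p4=F p5=T
That's 2 in total.

2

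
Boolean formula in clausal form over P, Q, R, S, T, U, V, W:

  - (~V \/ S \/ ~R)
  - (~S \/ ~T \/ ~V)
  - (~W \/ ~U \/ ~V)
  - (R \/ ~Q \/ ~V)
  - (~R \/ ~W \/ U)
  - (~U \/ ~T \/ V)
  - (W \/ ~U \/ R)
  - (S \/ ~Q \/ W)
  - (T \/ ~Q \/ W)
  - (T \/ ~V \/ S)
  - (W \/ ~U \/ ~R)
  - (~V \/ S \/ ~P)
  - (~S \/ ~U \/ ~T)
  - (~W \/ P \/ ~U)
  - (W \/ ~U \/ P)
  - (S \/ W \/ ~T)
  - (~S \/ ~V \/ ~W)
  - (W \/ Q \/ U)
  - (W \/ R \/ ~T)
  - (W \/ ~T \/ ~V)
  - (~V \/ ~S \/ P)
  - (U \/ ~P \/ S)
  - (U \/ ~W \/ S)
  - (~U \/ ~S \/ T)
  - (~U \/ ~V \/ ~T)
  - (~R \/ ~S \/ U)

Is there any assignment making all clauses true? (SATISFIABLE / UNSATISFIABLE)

Set P = True and propagate.
Branch on Q: take Q = True.
For the remaining variables, R = False, S = True, T = False, U = False, V = False, W = True works.
So P = True, Q = True, R = False, S = True, T = False, U = False, V = False, W = True is a satisfying assignment.

SATISFIABLE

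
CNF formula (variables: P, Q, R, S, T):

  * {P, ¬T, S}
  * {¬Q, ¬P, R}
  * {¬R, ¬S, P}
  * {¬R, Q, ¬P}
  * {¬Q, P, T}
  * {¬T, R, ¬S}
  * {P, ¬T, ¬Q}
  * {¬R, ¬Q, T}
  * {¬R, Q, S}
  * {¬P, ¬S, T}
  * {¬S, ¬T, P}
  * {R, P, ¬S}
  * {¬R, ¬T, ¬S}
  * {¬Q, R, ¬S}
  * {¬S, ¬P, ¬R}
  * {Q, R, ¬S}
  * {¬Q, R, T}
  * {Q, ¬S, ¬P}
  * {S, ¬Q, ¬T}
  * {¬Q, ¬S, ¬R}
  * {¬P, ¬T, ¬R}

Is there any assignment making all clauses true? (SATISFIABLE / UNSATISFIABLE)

Branch on P: take P = True.
Branch on Q: take Q = False.
  then R is forced to False.
  then S is forced to False.
T is now unconstrained; take T = False.
Every clause has at least one true literal under this assignment.
So P=True  Q=False  R=False  S=False  T=False is a satisfying assignment.

SATISFIABLE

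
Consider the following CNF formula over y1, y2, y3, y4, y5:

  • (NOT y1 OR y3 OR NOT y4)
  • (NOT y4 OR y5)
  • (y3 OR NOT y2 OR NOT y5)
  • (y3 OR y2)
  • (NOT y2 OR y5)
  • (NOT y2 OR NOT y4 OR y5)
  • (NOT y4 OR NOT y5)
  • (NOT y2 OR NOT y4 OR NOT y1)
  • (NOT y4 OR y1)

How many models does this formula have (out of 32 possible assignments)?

The models are:
  y1=0 y2=0 y3=1 y4=0 y5=0
  y1=0 y2=0 y3=1 y4=0 y5=1
  y1=0 y2=1 y3=1 y4=0 y5=1
  y1=1 y2=0 y3=1 y4=0 y5=0
  y1=1 y2=0 y3=1 y4=0 y5=1
  y1=1 y2=1 y3=1 y4=0 y5=1
That's 6 in total.

6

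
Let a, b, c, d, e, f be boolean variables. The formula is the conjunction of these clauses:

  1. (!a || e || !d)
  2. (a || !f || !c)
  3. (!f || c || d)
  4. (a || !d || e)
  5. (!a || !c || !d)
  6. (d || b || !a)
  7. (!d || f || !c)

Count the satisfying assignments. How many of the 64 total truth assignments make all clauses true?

22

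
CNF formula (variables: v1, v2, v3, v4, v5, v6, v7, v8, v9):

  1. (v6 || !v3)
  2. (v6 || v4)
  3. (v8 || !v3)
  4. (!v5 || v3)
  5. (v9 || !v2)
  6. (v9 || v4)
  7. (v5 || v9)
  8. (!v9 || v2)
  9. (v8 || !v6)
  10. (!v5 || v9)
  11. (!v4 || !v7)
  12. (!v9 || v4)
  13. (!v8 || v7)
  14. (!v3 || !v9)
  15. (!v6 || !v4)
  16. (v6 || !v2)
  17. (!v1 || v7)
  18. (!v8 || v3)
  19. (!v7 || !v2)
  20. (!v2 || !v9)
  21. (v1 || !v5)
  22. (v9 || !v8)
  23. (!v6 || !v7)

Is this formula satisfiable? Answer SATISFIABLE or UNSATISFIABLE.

v9 = True:
  propagation gives v2=True; an empty clause results — contradiction.
v9 = False:
  propagation gives v2=False, v4=True, v5=True; an empty clause results — contradiction.
Every branch closes, so no satisfying assignment exists.

UNSATISFIABLE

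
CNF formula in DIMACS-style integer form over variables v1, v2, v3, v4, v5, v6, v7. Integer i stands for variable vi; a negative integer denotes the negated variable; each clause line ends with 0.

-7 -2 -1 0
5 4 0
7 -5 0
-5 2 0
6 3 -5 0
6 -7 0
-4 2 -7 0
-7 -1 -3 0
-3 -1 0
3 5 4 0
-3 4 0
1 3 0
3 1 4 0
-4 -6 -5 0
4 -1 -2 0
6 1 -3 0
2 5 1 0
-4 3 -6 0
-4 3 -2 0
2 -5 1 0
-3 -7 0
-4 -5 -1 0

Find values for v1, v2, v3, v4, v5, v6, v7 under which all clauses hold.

v1=0, v2=1, v3=1, v4=1, v5=0, v6=1, v7=0

Check each clause:
  1. (¬v2 ∨ ¬v1 ∨ ¬v7) — ¬v7 is true.
  2. (v5 ∨ v4) — v4 is true.
  3. (v7 ∨ ¬v5) — ¬v5 is true.
  4. (v2 ∨ ¬v5) — v2 is true.
  5. (¬v5 ∨ v6 ∨ v3) — v3 is true.
  6. (v6 ∨ ¬v7) — ¬v7 is true.
  7. (¬v7 ∨ ¬v4 ∨ v2) — ¬v7 is true.
  8. (¬v7 ∨ ¬v1 ∨ ¬v3) — ¬v7 is true.
  9. (¬v1 ∨ ¬v3) — ¬v1 is true.
  10. (v3 ∨ v5 ∨ v4) — v3 is true.
  11. (v4 ∨ ¬v3) — v4 is true.
  12. (v1 ∨ v3) — v3 is true.
  13. (v1 ∨ v4 ∨ v3) — v3 is true.
  14. (¬v5 ∨ ¬v6 ∨ ¬v4) — ¬v5 is true.
  15. (¬v1 ∨ v4 ∨ ¬v2) — v4 is true.
  16. (¬v3 ∨ v6 ∨ v1) — v6 is true.
  17. (v1 ∨ v5 ∨ v2) — v2 is true.
  18. (¬v6 ∨ ¬v4 ∨ v3) — v3 is true.
  19. (¬v4 ∨ ¬v2 ∨ v3) — v3 is true.
  20. (v2 ∨ ¬v5 ∨ v1) — v2 is true.
  21. (¬v7 ∨ ¬v3) — ¬v7 is true.
  22. (¬v5 ∨ ¬v4 ∨ ¬v1) — ¬v5 is true.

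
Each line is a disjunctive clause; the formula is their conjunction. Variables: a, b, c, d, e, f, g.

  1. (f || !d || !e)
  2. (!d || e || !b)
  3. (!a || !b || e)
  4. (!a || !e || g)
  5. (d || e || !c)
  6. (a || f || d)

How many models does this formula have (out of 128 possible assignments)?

52

Split on e, then d.
  e=T, d=T: b, c free; 3 ways for (a,f,g) × 2^2 = 12.
  e=T, d=F: b, c free; 4 ways for (a,f,g) × 2^2 = 16.
  e=F, d=T: forces b=F; a, c, f, g free → 2^4 = 16.
  e=F, d=F: g free; 4 ways for (a,b,c,f) × 2^1 = 8.
Total: 12 + 16 + 16 + 8 = 52.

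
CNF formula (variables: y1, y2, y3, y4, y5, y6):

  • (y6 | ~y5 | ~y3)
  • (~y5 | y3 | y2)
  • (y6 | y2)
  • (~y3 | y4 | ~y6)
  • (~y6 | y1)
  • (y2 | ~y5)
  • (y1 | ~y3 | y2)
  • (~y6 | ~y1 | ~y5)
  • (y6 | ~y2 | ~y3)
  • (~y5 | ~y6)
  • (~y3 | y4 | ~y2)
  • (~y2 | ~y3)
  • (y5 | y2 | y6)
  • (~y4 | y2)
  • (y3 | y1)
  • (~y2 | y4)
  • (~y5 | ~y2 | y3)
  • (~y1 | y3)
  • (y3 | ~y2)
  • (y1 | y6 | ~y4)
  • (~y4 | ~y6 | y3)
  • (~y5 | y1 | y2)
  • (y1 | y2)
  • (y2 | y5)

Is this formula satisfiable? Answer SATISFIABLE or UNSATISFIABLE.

UNSATISFIABLE

y2 = True:
  propagation gives y3=False; an empty clause results — contradiction.
y2 = False:
  propagation gives y6=True, y1=True, y5=False; an empty clause results — contradiction.
Every branch closes, so no satisfying assignment exists.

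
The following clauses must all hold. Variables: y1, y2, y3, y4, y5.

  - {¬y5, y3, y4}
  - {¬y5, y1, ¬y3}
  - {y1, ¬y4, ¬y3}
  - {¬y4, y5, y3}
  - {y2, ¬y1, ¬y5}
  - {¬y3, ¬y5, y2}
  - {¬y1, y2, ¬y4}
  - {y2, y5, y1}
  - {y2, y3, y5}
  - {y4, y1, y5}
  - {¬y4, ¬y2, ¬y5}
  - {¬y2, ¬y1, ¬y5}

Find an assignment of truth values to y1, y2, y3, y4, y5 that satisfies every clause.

Set y1 = True and propagate.
Set y2 = True and propagate.
  then y5 is forced to False.
The remaining clauses are satisfied by y3 = False, y4 = False.
Every clause has at least one true literal under this assignment.

y1 = True, y2 = True, y3 = False, y4 = False, y5 = False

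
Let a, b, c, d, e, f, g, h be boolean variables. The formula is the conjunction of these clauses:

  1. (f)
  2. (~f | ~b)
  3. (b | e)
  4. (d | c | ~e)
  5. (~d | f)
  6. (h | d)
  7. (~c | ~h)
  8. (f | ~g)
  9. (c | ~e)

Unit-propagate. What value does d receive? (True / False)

Unit clause (f) sets f = True.
In (~b | ~f), ~f is now false; ~b must hold, so b = False.
(e | b) with b = False leaves only e, so e = True.
From (~e | c) and e = True: c = True.
(~c | ~h) with c = True leaves only ~h, so h = False.
From (d | h) and h = False: d = True.

True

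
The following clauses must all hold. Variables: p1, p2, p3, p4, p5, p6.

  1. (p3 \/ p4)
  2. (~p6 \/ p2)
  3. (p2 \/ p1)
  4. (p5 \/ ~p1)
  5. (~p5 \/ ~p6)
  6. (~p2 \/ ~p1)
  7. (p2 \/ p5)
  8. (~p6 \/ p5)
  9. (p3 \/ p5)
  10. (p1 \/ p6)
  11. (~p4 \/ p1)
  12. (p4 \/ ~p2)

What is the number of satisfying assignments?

Satisfying assignments:
  p1=1 p2=0 p3=0 p4=1 p5=1 p6=0
  p1=1 p2=0 p3=1 p4=0 p5=1 p6=0
  p1=1 p2=0 p3=1 p4=1 p5=1 p6=0
Count: 3.

3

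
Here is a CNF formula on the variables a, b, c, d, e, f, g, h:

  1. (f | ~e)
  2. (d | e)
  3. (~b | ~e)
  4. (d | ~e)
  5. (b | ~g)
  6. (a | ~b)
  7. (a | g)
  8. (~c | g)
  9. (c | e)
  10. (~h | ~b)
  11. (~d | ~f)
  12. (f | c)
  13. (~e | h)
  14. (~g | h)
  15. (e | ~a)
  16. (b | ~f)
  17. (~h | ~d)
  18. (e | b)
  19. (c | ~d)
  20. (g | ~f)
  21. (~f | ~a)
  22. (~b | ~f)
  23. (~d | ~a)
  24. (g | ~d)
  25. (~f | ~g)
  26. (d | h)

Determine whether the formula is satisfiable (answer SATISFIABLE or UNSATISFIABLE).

UNSATISFIABLE

d = True:
  propagation gives f=False, e=False, c=True, g=True; an empty clause results — contradiction.
d = False:
  propagation gives e=True; an empty clause results — contradiction.
Every branch closes, so no satisfying assignment exists.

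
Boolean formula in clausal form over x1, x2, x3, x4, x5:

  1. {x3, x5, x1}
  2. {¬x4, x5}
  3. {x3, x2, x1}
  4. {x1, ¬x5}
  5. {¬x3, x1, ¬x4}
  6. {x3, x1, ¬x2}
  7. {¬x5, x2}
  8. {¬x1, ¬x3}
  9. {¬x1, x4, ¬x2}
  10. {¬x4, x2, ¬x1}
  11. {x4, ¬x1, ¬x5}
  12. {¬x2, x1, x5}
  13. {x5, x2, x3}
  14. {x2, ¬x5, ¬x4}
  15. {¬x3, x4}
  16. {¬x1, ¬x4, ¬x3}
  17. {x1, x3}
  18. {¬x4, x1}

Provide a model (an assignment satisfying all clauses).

x1 = 1, x2 = 1, x3 = 0, x4 = 1, x5 = 1

Set x1 = True and propagate.
  then x3 is forced to False.
Branch on x2: take x2 = True.
  then x4 is forced to True.
  then x5 is forced to True.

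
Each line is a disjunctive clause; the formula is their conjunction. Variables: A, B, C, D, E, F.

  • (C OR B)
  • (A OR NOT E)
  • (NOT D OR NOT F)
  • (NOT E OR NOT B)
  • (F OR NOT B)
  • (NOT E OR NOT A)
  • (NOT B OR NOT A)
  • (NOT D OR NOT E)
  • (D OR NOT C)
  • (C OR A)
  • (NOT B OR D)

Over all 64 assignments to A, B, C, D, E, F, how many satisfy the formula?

Satisfying assignments:
  A=F B=F C=T D=T E=F F=F
  A=T B=F C=T D=T E=F F=F
Count: 2.

2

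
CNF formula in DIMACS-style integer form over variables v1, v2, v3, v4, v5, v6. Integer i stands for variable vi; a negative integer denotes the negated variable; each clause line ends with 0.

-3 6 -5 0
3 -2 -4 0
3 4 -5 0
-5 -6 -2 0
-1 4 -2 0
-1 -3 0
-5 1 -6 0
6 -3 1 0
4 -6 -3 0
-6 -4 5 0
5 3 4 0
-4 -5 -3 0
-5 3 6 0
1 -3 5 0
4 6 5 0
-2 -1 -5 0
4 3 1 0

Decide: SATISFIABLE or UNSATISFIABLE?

SATISFIABLE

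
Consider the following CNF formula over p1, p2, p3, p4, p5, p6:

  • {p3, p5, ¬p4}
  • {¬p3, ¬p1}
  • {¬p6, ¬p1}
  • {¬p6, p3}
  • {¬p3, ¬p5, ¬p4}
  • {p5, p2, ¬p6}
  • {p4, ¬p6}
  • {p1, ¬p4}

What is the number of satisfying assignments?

Split on p3, then p4.
  p3=T, p4=T: a clause becomes empty — 0.
  p3=T, p4=F: remaining (p1,p2,p5,p6) ∈ {(F,F,F,F); (F,F,T,F); (F,T,F,F); (F,T,T,F)} — 4.
  p3=F, p4=T: remaining (p1,p2,p5,p6) ∈ {(T,F,T,F); (T,T,T,F)} — 2.
  p3=F, p4=F: forces p6=F; p1, p2, p5 free → 2^3 = 8.
Total: 0 + 4 + 2 + 8 = 14.

14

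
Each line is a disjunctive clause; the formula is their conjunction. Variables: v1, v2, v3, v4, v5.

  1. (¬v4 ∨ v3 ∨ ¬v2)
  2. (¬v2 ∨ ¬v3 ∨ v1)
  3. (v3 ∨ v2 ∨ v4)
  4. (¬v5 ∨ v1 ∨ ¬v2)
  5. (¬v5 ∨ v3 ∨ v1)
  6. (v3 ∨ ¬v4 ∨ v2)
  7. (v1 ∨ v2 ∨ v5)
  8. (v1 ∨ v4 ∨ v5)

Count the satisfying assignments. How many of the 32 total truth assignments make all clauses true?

12

Split on v2, then v1.
  v2=1, v1=1: v5 free; 3 ways for (v3,v4) × 2^1 = 6.
  v2=1, v1=0: a clause becomes empty — 0.
  v2=0, v1=1: remaining (v3,v4,v5) ∈ {(1,0,0); (1,0,1); (1,1,0); (1,1,1)} — 4.
  v2=0, v1=0: remaining (v3,v4,v5) ∈ {(1,0,1); (1,1,1)} — 2.
Total: 6 + 0 + 4 + 2 = 12.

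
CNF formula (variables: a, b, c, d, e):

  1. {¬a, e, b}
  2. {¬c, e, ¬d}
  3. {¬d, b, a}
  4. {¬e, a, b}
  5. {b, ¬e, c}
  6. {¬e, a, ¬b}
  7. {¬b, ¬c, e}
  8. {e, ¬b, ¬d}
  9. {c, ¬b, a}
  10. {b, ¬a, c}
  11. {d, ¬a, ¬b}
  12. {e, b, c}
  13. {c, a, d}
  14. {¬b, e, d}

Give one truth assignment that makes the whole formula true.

Branch on a: take a = True.
Branch on b: take b = True.
  then d is forced to True.
  then e is forced to True.
c is now unconstrained; take c = False.

a=T, b=T, c=F, d=T, e=T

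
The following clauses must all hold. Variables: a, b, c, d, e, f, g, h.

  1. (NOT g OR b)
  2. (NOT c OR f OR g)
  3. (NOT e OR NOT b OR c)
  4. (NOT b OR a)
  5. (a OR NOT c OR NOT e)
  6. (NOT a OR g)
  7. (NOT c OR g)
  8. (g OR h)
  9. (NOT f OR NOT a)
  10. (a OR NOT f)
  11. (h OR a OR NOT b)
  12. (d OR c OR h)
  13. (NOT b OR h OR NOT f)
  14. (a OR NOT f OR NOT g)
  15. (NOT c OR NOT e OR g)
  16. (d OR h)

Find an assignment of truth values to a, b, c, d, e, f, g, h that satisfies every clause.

a = F, b = F, c = F, d = T, e = T, f = F, g = F, h = T

Pure literal: d appears only positively; assign d = True.
h occurs only positively in the remaining clauses — set h = True.
Try a = False.
  then b is forced to False.
  then g is forced to False.
  then c is forced to False.
  then f is forced to False.
e is now unconstrained; take e = True.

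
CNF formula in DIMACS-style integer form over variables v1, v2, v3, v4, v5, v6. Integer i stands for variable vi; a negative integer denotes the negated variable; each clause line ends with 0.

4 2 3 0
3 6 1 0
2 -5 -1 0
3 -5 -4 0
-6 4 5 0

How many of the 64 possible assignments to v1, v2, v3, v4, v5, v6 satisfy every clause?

34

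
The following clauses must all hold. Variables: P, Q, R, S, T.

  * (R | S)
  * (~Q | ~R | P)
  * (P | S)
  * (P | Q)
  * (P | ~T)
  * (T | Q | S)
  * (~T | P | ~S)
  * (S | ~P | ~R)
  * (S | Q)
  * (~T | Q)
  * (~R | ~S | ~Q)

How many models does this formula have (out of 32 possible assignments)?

Satisfying assignments:
  P=0 Q=1 R=0 S=1 T=0
  P=1 Q=0 R=0 S=1 T=0
  P=1 Q=0 R=1 S=1 T=0
  P=1 Q=1 R=0 S=1 T=0
  P=1 Q=1 R=0 S=1 T=1
That's 5 in total.

5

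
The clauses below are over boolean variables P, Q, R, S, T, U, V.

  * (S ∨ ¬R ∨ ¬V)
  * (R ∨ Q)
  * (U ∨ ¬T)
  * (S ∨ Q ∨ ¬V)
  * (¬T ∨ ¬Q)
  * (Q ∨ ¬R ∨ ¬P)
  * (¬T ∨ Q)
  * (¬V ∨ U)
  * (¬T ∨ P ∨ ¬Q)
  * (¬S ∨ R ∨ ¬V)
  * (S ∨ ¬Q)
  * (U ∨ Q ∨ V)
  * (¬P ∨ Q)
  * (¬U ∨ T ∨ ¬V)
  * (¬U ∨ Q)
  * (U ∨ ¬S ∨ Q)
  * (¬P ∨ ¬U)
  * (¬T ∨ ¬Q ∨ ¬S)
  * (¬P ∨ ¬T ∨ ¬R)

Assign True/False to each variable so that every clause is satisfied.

Try P = False.
Branch on Q: take Q = True.
  then T is forced to False.
  then S is forced to True.
Try R = True.
For the remaining variables, U = True, V = False works.
Every clause has at least one true literal under this assignment.

P = False  Q = True  R = True  S = True  T = False  U = True  V = False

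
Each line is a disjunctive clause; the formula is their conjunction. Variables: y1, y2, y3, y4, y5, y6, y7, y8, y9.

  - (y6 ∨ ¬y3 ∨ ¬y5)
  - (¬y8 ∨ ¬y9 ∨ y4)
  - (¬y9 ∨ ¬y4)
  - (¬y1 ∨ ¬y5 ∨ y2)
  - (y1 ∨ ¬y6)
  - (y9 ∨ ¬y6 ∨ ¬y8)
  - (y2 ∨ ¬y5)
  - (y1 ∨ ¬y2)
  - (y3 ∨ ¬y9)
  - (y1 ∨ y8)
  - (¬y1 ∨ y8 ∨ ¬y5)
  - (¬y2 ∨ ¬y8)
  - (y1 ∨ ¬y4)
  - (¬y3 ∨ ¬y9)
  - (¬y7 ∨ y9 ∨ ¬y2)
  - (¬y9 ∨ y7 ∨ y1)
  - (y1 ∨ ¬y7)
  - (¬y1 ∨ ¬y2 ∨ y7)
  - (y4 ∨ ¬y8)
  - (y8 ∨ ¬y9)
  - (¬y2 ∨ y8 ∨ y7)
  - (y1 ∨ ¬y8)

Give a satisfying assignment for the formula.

y1 = T, y2 = F, y3 = F, y4 = T, y5 = F, y6 = F, y7 = T, y8 = F, y9 = F

Check each clause:
  1. (¬y5 ∨ y6 ∨ ¬y3) — ¬y5 is true.
  2. (¬y9 ∨ y4 ∨ ¬y8) — ¬y8 is true.
  3. (¬y9 ∨ ¬y4) — ¬y9 is true.
  4. (y2 ∨ ¬y5 ∨ ¬y1) — ¬y5 is true.
  5. (y1 ∨ ¬y6) — y1 is true.
  6. (¬y8 ∨ y9 ∨ ¬y6) — ¬y8 is true.
  7. (y2 ∨ ¬y5) — ¬y5 is true.
  8. (y1 ∨ ¬y2) — y1 is true.
  9. (¬y9 ∨ y3) — ¬y9 is true.
  10. (y8 ∨ y1) — y1 is true.
  11. (¬y5 ∨ y8 ∨ ¬y1) — ¬y5 is true.
  12. (¬y2 ∨ ¬y8) — ¬y8 is true.
  13. (¬y4 ∨ y1) — y1 is true.
  14. (¬y3 ∨ ¬y9) — ¬y3 is true.
  15. (¬y2 ∨ y9 ∨ ¬y7) — ¬y2 is true.
  16. (¬y9 ∨ y1 ∨ y7) — y1 is true.
  17. (y1 ∨ ¬y7) — y1 is true.
  18. (¬y2 ∨ ¬y1 ∨ y7) — ¬y2 is true.
  19. (y4 ∨ ¬y8) — ¬y8 is true.
  20. (y8 ∨ ¬y9) — ¬y9 is true.
  21. (¬y2 ∨ y8 ∨ y7) — ¬y2 is true.
  22. (y1 ∨ ¬y8) — ¬y8 is true.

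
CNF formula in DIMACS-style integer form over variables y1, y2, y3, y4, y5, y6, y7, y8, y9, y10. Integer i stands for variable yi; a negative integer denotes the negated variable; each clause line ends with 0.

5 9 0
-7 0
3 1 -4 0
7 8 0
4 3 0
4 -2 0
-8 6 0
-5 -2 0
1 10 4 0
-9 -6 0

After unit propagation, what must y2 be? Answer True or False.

False

(~y7) is a unit clause: y7 = False.
From (y8 \/ y7) and y7 = False: y8 = True.
(y6 \/ ~y8) with y8 = True leaves only y6, so y6 = True.
In (~y9 \/ ~y6), ~y6 is now false; ~y9 must hold, so y9 = False.
From (y9 \/ y5) and y9 = False: y5 = True.
(~y2 \/ ~y5): since y5 = True, the clause reduces to (~y2). y2 = False.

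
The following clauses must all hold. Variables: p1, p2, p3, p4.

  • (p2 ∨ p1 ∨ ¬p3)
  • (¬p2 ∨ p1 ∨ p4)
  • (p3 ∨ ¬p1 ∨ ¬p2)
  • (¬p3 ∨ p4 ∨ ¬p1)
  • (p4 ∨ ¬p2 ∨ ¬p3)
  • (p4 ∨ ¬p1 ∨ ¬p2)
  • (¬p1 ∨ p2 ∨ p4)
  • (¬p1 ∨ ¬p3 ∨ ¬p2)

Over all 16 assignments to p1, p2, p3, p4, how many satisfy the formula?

6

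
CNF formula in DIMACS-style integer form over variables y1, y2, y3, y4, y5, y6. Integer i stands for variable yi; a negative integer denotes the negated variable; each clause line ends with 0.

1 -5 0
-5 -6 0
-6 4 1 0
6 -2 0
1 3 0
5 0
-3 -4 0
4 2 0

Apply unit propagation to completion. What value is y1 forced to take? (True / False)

True

(y5) is a unit clause: y5 = True.
(~y5 | y1): since y5 = True, the clause reduces to (y1). y1 = True.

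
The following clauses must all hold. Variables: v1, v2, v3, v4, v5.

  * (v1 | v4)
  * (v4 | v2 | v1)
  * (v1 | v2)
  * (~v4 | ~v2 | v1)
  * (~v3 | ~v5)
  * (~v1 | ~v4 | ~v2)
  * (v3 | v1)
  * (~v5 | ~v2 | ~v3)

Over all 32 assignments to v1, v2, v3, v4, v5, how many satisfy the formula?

9

Case analysis on v1 and v2:
  v1=T, v2=T: remaining (v3,v4,v5) ∈ {(F,F,F); (F,F,T); (T,F,F)} — 3.
  v1=T, v2=F: v4 free; 3 ways for (v3,v5) × 2^1 = 6.
  v1=F, v2=T: a clause becomes empty — 0.
  v1=F, v2=F: a clause becomes empty — 0.
Total: 3 + 6 + 0 + 0 = 9.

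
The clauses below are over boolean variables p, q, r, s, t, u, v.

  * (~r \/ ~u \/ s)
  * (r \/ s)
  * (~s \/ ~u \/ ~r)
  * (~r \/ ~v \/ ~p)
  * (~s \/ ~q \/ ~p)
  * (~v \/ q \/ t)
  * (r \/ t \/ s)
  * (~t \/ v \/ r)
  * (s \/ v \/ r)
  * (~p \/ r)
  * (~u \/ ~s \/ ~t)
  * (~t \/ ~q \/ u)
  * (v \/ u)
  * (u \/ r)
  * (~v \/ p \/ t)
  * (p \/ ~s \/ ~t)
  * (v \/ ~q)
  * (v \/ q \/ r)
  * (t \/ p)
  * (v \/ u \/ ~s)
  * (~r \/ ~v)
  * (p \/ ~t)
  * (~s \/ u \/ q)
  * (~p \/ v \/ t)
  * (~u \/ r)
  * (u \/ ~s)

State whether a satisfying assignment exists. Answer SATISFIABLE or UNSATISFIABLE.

r = True:
  propagation gives v=False, u=True, s=True; an empty clause results — contradiction.
r = False:
  propagation gives s=True, p=False, u=True; an empty clause results — contradiction.
Every branch closes, so no satisfying assignment exists.

UNSATISFIABLE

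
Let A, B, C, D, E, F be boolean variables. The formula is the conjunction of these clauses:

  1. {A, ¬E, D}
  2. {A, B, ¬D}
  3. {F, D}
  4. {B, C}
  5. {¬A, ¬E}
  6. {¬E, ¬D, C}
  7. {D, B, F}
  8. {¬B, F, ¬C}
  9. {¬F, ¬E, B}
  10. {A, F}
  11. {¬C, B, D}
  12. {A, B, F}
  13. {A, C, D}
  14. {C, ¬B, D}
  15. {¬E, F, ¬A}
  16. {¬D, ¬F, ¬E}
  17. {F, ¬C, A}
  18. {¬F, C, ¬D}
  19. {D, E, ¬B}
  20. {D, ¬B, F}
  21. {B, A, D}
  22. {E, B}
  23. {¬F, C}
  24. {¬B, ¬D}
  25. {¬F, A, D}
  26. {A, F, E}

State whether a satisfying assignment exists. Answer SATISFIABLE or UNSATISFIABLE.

UNSATISFIABLE

D = True:
  propagation gives B=False, A=True, C=True, E=False; an empty clause results — contradiction.
D = False:
  propagation gives F=True, C=True, B=True, E=True; an empty clause results — contradiction.
Every branch closes, so no satisfying assignment exists.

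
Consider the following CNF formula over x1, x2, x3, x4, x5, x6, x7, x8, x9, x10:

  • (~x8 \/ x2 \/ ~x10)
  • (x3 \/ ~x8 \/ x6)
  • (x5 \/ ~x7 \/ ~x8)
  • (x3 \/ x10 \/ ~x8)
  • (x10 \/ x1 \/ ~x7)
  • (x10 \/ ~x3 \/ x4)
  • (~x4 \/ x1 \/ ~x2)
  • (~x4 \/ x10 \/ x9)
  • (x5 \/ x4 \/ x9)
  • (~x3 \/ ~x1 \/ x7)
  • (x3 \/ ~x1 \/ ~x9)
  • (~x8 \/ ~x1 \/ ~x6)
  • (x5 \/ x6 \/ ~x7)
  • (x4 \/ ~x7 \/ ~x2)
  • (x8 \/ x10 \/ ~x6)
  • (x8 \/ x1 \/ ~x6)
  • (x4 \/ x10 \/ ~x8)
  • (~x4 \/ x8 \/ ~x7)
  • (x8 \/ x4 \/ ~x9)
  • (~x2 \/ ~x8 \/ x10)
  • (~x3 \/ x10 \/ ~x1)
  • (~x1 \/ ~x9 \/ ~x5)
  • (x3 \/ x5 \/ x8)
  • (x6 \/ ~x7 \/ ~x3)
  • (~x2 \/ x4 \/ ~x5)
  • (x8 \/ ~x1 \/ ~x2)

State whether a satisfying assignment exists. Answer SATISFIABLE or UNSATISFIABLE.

Set x1 = True and propagate.
Try x2 = False.
Set x3 = False and propagate.
  then x9 is forced to False.
The remaining clauses are satisfied by x4 = False, x5 = True, x6 = False, x7 = False, x8 = False, x10 = False.
Every clause has at least one true literal under this assignment.
So x1 = 1, x2 = 0, x3 = 0, x4 = 0, x5 = 1, x6 = 0, x7 = 0, x8 = 0, x9 = 0, x10 = 0 is a satisfying assignment.

SATISFIABLE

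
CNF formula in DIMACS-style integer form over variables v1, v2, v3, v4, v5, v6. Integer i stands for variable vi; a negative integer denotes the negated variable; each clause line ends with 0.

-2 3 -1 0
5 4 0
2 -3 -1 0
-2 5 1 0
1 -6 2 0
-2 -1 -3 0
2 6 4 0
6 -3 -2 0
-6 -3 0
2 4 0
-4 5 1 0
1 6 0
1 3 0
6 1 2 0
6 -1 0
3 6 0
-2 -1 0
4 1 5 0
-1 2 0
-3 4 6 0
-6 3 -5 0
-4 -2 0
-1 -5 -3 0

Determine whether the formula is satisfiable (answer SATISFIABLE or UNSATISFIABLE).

UNSATISFIABLE

v1 = True:
  propagation gives v6=True, v3=False, v2=False; an empty clause results — contradiction.
v1 = False:
  propagation gives v6=True, v2=True, v5=True, v3=False; an empty clause results — contradiction.
Every branch closes, so no satisfying assignment exists.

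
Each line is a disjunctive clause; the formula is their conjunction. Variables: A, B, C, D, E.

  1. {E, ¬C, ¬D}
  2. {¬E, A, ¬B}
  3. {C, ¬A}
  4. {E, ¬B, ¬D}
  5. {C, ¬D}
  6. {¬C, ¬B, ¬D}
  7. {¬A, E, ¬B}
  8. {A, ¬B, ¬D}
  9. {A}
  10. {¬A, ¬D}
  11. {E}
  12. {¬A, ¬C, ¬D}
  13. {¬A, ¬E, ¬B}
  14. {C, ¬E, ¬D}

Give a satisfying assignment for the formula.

A=1, B=0, C=1, D=0, E=1

Check each clause:
  1. {E, ¬D, ¬C} — ¬D is true.
  2. {A, ¬B, ¬E} — A is true.
  3. {¬A, C} — C is true.
  4. {¬B, ¬D, E} — ¬D is true.
  5. {¬D, C} — C is true.
  6. {¬C, ¬B, ¬D} — ¬D is true.
  7. {¬A, ¬B, E} — E is true.
  8. {¬B, ¬D, A} — A is true.
  9. {A} — A is true.
  10. {¬A, ¬D} — ¬D is true.
  11. {E} — E is true.
  12. {¬C, ¬D, ¬A} — ¬D is true.
  13. {¬A, ¬E, ¬B} — ¬B is true.
  14. {¬D, ¬E, C} — C is true.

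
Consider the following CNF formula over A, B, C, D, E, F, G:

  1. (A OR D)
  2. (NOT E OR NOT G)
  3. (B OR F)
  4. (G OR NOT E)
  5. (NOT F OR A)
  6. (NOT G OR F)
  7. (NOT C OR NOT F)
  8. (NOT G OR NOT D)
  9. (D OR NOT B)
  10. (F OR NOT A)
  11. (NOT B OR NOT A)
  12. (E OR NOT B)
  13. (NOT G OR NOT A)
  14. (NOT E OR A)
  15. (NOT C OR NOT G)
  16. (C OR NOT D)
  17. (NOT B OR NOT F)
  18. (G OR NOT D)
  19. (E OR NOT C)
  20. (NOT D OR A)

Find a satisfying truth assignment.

A = True, B = False, C = False, D = False, E = False, F = True, G = False

Check each clause:
  1. (D OR A) — A is true.
  2. (NOT G OR NOT E) — NOT G is true.
  3. (B OR F) — F is true.
  4. (G OR NOT E) — NOT E is true.
  5. (A OR NOT F) — A is true.
  6. (NOT G OR F) — NOT G is true.
  7. (NOT F OR NOT C) — NOT C is true.
  8. (NOT D OR NOT G) — NOT G is true.
  9. (D OR NOT B) — NOT B is true.
  10. (F OR NOT A) — F is true.
  11. (NOT B OR NOT A) — NOT B is true.
  12. (NOT B OR E) — NOT B is true.
  13. (NOT A OR NOT G) — NOT G is true.
  14. (A OR NOT E) — A is true.
  15. (NOT G OR NOT C) — NOT G is true.
  16. (C OR NOT D) — NOT D is true.
  17. (NOT B OR NOT F) — NOT B is true.
  18. (G OR NOT D) — NOT D is true.
  19. (E OR NOT C) — NOT C is true.
  20. (NOT D OR A) — A is true.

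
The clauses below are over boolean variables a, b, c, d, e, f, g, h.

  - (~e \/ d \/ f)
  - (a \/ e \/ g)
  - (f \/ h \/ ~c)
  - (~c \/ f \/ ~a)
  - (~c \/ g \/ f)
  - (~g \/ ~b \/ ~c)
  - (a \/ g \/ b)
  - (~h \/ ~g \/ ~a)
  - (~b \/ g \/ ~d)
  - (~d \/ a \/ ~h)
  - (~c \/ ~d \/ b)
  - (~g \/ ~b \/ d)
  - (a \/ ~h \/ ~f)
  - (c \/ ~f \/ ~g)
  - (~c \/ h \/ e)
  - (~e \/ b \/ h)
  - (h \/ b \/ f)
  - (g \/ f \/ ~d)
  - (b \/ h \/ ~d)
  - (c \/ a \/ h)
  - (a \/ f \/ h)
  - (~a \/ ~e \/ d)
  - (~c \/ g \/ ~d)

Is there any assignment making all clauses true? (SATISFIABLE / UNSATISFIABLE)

Try a = True.
For the remaining variables, b = True, c = False, d = True, e = True, f = False, g = True, h = False works.
Every clause has at least one true literal under this assignment.
So a=True, b=True, c=False, d=True, e=True, f=False, g=True, h=False is a satisfying assignment.

SATISFIABLE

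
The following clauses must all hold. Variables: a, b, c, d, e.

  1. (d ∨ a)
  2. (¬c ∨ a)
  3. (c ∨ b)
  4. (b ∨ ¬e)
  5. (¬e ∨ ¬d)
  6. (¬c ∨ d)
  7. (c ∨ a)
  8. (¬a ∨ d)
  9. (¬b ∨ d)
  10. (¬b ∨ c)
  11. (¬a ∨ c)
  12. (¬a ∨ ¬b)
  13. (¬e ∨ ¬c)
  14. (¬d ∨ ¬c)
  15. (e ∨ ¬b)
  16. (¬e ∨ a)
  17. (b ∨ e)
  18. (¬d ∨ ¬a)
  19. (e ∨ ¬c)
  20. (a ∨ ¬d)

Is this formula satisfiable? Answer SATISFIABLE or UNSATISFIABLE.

UNSATISFIABLE

a = True:
  propagation gives d=True; an empty clause results — contradiction.
a = False:
  propagation gives d=True; an empty clause results — contradiction.
Every branch closes, so no satisfying assignment exists.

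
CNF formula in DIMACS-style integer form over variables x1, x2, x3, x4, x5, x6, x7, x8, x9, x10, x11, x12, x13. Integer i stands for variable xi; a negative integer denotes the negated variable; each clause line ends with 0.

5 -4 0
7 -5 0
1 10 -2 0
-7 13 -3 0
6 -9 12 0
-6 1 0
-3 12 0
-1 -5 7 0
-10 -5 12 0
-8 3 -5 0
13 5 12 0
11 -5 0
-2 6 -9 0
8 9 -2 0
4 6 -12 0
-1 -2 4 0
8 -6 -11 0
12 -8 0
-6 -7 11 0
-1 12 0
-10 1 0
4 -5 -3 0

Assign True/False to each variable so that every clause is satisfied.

x1=True, x2=False, x3=True, x4=True, x5=True, x6=False, x7=True, x8=False, x9=True, x10=False, x11=True, x12=True, x13=True

x2 occurs only negated in the remaining clauses — set x2 = False.
Pure literal: x13 appears only positively; assign x13 = True.
Set x1 = True and propagate.
  then x12 is forced to True.
Try x3 = True.
The remaining clauses are satisfied by x4 = True, x5 = True, x6 = False, x7 = True, x8 = False, x9 = True, x10 = False, x11 = True.
Every clause has at least one true literal under this assignment.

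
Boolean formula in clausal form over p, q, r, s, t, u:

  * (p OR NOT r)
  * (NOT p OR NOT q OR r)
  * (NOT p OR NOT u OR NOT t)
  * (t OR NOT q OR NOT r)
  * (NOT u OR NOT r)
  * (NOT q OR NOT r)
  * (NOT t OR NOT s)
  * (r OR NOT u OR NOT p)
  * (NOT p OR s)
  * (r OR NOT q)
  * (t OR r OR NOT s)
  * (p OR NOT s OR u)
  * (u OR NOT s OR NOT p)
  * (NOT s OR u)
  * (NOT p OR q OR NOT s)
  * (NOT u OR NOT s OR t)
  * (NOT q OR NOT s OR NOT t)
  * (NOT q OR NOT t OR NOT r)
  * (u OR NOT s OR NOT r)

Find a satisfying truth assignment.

p=0, q=0, r=0, s=0, t=1, u=1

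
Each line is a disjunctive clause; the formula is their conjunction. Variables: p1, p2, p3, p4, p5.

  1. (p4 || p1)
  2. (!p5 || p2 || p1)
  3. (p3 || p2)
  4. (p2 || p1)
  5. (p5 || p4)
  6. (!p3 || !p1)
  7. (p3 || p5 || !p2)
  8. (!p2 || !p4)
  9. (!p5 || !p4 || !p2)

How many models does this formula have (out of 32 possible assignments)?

Satisfying assignments:
  p1=1 p2=1 p3=0 p4=0 p5=1
Count: 1.

1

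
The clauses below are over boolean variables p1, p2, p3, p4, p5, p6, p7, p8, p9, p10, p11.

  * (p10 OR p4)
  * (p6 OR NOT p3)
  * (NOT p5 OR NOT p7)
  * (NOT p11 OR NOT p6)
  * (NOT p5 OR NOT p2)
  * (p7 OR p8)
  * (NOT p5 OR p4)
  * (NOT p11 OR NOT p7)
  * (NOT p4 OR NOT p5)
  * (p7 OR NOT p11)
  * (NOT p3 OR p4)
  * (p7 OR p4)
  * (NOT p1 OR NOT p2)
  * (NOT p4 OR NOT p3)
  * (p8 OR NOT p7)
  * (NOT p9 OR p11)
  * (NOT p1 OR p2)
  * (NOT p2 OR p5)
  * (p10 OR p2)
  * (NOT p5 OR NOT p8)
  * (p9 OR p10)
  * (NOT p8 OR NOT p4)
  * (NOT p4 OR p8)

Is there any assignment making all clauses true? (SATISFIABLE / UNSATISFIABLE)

SATISFIABLE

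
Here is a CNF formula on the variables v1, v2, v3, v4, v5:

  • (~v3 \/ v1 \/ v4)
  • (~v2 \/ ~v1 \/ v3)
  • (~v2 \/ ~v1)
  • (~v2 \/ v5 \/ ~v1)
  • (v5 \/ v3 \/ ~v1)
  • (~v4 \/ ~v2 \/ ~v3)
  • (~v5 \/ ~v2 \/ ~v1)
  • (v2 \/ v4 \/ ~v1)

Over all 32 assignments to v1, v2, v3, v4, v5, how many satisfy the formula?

Split on v1, then v2.
  v1=T, v2=T: a clause becomes empty — 0.
  v1=T, v2=F: remaining (v3,v4,v5) ∈ {(F,T,T); (T,T,F); (T,T,T)} — 3.
  v1=F, v2=T: remaining (v3,v4,v5) ∈ {(F,F,F); (F,F,T); (F,T,F); (F,T,T)} — 4.
  v1=F, v2=F: v5 free; 3 ways for (v3,v4) × 2^1 = 6.
Total: 0 + 3 + 4 + 6 = 13.

13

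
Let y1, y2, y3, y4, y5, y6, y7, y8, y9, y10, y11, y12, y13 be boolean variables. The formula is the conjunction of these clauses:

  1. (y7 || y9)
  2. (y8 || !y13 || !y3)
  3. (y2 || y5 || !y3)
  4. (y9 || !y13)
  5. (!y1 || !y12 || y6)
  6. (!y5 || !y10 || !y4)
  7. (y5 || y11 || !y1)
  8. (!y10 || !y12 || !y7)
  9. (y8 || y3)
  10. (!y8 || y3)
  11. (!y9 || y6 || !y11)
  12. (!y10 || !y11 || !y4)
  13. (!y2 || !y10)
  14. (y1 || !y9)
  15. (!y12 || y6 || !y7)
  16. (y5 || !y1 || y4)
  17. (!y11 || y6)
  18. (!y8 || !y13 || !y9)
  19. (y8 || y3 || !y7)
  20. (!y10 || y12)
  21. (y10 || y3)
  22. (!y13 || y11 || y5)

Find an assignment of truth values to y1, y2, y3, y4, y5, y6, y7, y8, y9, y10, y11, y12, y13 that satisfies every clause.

y1 = 1, y2 = 0, y3 = 1, y4 = 1, y5 = 1, y6 = 0, y7 = 1, y8 = 0, y9 = 0, y10 = 0, y11 = 0, y12 = 0, y13 = 0

Pure literal: y13 appears only negated; assign y13 = False.
Branch on y1: take y1 = True.
For the remaining variables, y2 = False, y3 = True, y4 = True, y5 = True, y6 = False, y7 = True, y8 = False, y9 = False, y10 = False, y11 = False, y12 = False works.
Every clause has at least one true literal under this assignment.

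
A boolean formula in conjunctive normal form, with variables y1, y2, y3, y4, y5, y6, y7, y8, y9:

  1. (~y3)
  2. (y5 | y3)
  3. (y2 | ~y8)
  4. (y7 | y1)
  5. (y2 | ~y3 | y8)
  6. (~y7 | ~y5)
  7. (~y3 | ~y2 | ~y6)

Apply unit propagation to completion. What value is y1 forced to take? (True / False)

True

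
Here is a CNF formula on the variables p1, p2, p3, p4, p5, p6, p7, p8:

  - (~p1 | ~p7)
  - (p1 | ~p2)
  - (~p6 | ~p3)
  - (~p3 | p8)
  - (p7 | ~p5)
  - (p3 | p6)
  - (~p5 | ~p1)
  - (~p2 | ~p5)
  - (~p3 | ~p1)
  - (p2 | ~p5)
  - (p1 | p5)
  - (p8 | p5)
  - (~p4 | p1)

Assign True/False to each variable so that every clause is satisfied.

Pure literal: p8 appears only positively; assign p8 = True.
Branch on p1: take p1 = True.
  then p7 is forced to False.
  then p5 is forced to False.
  then p3 is forced to False.
  then p6 is forced to True.
p2, p4 are now unconstrained; take p2 = False, p4 = True.
Check each clause:
  1. (~p1 | ~p7) — ~p7 is true.
  2. (p1 | ~p2) — p1 is true.
  3. (~p3 | ~p6) — ~p3 is true.
  4. (~p3 | p8) — p8 is true.
  5. (p7 | ~p5) — ~p5 is true.
  6. (p6 | p3) — p6 is true.
  7. (~p5 | ~p1) — ~p5 is true.
  8. (~p5 | ~p2) — ~p5 is true.
  9. (~p1 | ~p3) — ~p3 is true.
  10. (p2 | ~p5) — ~p5 is true.
  11. (p5 | p1) — p1 is true.
  12. (p5 | p8) — p8 is true.
  13. (~p4 | p1) — p1 is true.

p1=T, p2=F, p3=F, p4=T, p5=F, p6=T, p7=F, p8=T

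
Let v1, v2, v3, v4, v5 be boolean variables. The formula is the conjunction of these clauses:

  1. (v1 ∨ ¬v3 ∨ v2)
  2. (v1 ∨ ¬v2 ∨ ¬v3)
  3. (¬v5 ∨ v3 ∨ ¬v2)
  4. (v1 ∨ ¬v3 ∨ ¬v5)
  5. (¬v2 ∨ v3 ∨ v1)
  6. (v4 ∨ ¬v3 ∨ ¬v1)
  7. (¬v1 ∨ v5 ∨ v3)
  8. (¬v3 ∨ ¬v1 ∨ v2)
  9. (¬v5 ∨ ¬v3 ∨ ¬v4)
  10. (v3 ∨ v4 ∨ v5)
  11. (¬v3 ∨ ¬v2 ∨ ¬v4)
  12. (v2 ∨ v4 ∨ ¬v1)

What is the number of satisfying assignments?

Satisfying assignments:
  v1=0 v2=0 v3=0 v4=0 v5=1
  v1=0 v2=0 v3=0 v4=1 v5=0
  v1=0 v2=0 v3=0 v4=1 v5=1
  v1=1 v2=0 v3=0 v4=1 v5=1
Count: 4.

4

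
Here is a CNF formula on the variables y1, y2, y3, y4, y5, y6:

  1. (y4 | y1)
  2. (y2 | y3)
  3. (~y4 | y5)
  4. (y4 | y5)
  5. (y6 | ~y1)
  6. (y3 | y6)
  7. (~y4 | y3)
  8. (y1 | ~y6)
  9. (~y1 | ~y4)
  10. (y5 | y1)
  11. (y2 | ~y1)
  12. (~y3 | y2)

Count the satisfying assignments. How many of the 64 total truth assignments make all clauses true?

The models are:
  y1=0 y2=1 y3=1 y4=1 y5=1 y6=0
  y1=1 y2=1 y3=0 y4=0 y5=1 y6=1
  y1=1 y2=1 y3=1 y4=0 y5=1 y6=1
That's 3 in total.

3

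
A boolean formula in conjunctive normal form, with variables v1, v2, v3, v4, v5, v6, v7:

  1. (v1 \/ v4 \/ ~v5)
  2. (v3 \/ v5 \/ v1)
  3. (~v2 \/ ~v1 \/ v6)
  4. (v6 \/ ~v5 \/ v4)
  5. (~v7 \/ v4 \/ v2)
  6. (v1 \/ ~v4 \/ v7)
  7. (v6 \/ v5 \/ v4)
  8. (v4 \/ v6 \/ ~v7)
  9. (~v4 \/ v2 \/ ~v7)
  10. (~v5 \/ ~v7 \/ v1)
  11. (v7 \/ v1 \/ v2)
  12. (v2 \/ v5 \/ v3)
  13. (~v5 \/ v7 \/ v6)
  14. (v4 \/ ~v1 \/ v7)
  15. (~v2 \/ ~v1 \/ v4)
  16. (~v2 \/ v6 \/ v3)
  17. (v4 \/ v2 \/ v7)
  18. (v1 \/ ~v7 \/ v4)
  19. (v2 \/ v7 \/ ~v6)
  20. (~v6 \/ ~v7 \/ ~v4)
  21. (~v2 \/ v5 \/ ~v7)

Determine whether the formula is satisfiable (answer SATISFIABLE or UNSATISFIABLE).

SATISFIABLE

v3 occurs only positively in the remaining clauses — set v3 = True.
Branch on v1: take v1 = True.
Branch on v2: take v2 = True.
  then v6 is forced to True.
  then v4 is forced to True.
  then v7 is forced to False.
v5 is now unconstrained; take v5 = True.
So v1 = T, v2 = T, v3 = T, v4 = T, v5 = T, v6 = T, v7 = F is a satisfying assignment.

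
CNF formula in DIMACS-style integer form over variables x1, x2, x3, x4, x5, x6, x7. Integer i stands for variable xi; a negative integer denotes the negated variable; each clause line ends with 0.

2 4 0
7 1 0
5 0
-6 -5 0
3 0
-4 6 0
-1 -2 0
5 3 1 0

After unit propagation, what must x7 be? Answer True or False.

True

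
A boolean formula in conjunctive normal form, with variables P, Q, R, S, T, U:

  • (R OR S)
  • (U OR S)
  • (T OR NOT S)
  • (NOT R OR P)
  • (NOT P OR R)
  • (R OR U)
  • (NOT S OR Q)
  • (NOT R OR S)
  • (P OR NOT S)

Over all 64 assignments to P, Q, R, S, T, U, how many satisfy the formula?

2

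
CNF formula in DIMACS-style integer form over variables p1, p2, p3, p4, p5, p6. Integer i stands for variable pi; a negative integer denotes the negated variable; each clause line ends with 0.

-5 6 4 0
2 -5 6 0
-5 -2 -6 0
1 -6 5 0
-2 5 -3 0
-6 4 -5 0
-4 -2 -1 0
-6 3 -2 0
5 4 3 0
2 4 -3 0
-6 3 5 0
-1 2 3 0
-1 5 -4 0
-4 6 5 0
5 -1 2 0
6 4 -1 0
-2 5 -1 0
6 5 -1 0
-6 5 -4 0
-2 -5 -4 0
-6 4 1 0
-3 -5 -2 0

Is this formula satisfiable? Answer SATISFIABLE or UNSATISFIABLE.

Set p1 = False and propagate.
Set p2 = False and propagate.
Set p3 = False and propagate.
For the remaining variables, p4 = True, p5 = True, p6 = True works.
So p1=F, p2=F, p3=F, p4=T, p5=T, p6=T is a satisfying assignment.

SATISFIABLE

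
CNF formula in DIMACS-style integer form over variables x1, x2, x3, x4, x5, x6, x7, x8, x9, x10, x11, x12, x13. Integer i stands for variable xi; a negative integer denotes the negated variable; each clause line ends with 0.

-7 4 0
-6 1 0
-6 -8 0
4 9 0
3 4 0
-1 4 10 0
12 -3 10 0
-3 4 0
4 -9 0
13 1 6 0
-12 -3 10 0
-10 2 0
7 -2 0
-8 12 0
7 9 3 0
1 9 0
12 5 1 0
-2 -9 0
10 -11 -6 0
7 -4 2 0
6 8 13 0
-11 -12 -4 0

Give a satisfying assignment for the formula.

x1 = True, x2 = True, x3 = False, x4 = True, x5 = False, x6 = False, x7 = True, x8 = False, x9 = False, x10 = False, x11 = True, x12 = False, x13 = True

Check each clause:
  1. (!x7 || x4) — x4 is true.
  2. (!x6 || x1) — x1 is true.
  3. (!x6 || !x8) — !x8 is true.
  4. (x9 || x4) — x4 is true.
  5. (x3 || x4) — x4 is true.
  6. (x10 || !x1 || x4) — x4 is true.
  7. (!x3 || x10 || x12) — !x3 is true.
  8. (x4 || !x3) — x4 is true.
  9. (x4 || !x9) — x4 is true.
  10. (x1 || x13 || x6) — x1 is true.
  11. (!x12 || x10 || !x3) — !x12 is true.
  12. (x2 || !x10) — x2 is true.
  13. (x7 || !x2) — x7 is true.
  14. (!x8 || x12) — !x8 is true.
  15. (x3 || x7 || x9) — x7 is true.
  16. (x9 || x1) — x1 is true.
  17. (x12 || x5 || x1) — x1 is true.
  18. (!x2 || !x9) — !x9 is true.
  19. (x10 || !x6 || !x11) — !x6 is true.
  20. (!x4 || x2 || x7) — x2 is true.
  21. (x13 || x6 || x8) — x13 is true.
  22. (!x4 || !x11 || !x12) — !x12 is true.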